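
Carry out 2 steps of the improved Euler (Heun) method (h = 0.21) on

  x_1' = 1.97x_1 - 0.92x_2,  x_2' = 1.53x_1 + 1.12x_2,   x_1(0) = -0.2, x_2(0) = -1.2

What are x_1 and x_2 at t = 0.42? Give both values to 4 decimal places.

Heun on (x_1,x_2): k1 = f(t_n, state_n); k2 = f(t_n + h, state_n + h·k1); state_{n+1} = state_n + (h/2)·(k1 + k2).
0.000000: (-0.200000, -1.200000)
  k1 = (0.710000, -1.650000)
  predictor → (-0.050900, -1.546500)
  k2 = (1.322507, -1.809957)
  → (0.013413, -1.563295)
0.210000: (0.013413, -1.563295)
  k1 = (1.464656, -1.730369)
  predictor → (0.320991, -1.926673)
  k2 = (2.404891, -1.666757)
  → (0.419716, -1.919994)
(x_1(0.42), x_2(0.42)) ≈ (0.4197, -1.9200)

0.4197, -1.9200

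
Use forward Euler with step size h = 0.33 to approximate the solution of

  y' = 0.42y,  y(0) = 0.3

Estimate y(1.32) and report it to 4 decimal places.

0.5042

Euler: y_{n+1} = y_n + h·f(t_n, y_n).
t=0.000000, y=0.300000: f=0.126000 → y ← 0.300000 + 0.33·0.126000 = 0.341580
t=0.330000, y=0.341580: f=0.143464 → y ← 0.341580 + 0.33·0.143464 = 0.388923
t=0.660000, y=0.388923: f=0.163348 → y ← 0.388923 + 0.33·0.163348 = 0.442828
t=0.990000, y=0.442828: f=0.185988 → y ← 0.442828 + 0.33·0.185988 = 0.504204
y(1.32) ≈ 0.5042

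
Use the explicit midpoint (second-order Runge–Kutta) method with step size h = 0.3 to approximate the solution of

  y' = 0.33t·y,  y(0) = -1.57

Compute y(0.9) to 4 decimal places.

-1.7927

Midpoint: k1 = f(t_n, y_n); k2 = f(t_n + h/2, y_n + (h/2)·k1); y_{n+1} = y_n + h·k2.
t=0.000000, y=-1.570000:
  k1 = f(0.000000, -1.570000) = 0.000000
  k2 = f(0.150000, -1.570000) = -0.077715
  y ← -1.570000 + 0.3·(-0.077715) = -1.593314
t=0.300000, y=-1.593314:
  k1 = f(0.300000, -1.593314) = -0.157738
  k2 = f(0.450000, -1.616975) = -0.240121
  y ← -1.593314 + 0.3·(-0.240121) = -1.665351
t=0.600000, y=-1.665351:
  k1 = f(0.600000, -1.665351) = -0.329739
  k2 = f(0.750000, -1.714812) = -0.424416
  y ← -1.665351 + 0.3·(-0.424416) = -1.792676
y(0.9) ≈ -1.7927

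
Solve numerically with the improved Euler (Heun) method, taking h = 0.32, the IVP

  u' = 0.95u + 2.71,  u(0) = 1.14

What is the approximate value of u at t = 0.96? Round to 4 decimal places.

Heun: k1 = f(t_n, u_n); k2 = f(t_n + h, u_n + h·k1); u_{n+1} = u_n + (h/2)·(k1 + k2).
t=0.000000, u=1.140000:
  k1 = f(0.000000, 1.140000) = 3.793000
  k2 = f(0.320000, 2.353760) = 4.946072
  u ← 1.140000 + (0.32/2)·(3.793000 + 4.946072) = 2.538252
t=0.320000, u=2.538252:
  k1 = f(0.320000, 2.538252) = 5.121339
  k2 = f(0.640000, 4.177080) = 6.678226
  u ← 2.538252 + (0.32/2)·(5.121339 + 6.678226) = 4.426182
t=0.640000, u=4.426182:
  k1 = f(0.640000, 4.426182) = 6.914873
  k2 = f(0.960000, 6.638941) = 9.016994
  u ← 4.426182 + (0.32/2)·(6.914873 + 9.016994) = 6.975281
u(0.96) ≈ 6.9753

6.9753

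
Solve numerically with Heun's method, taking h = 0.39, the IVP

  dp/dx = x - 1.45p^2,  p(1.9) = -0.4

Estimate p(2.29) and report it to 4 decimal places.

0.3541

Heun: k1 = f(x_n, p_n); k2 = f(x_n + h, p_n + h·k1); p_{n+1} = p_n + (h/2)·(k1 + k2).
x=1.900000, p=-0.400000:
  k1 = f(1.900000, -0.400000) = 1.668000
  k2 = f(2.290000, 0.250520) = 2.198998
  p ← -0.400000 + (0.39/2)·(1.668000 + 2.198998) = 0.354065
p(2.29) ≈ 0.3541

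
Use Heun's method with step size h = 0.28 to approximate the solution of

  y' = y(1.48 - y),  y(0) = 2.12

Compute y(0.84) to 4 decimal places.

1.6359

Heun: k1 = f(t_n, y_n); k2 = f(t_n + h, y_n + h·k1); y_{n+1} = y_n + (h/2)·(k1 + k2).
t=0.000000, y=2.120000:
  k1 = f(0.000000, 2.120000) = -1.356800
  k2 = f(0.280000, 1.740096) = -0.452592
  y ← 2.120000 + (0.28/2)·(-1.356800 + (-0.452592)) = 1.866685
t=0.280000, y=1.866685:
  k1 = f(0.280000, 1.866685) = -0.721819
  k2 = f(0.560000, 1.664576) = -0.307240
  y ← 1.866685 + (0.28/2)·(-0.721819 + (-0.307240)) = 1.722617
t=0.560000, y=1.722617:
  k1 = f(0.560000, 1.722617) = -0.417936
  k2 = f(0.840000, 1.605595) = -0.201654
  y ← 1.722617 + (0.28/2)·(-0.417936 + (-0.201654)) = 1.635874
y(0.84) ≈ 1.6359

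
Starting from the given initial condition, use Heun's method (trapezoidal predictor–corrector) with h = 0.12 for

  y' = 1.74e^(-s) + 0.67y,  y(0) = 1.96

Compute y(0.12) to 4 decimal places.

Heun: k1 = f(s_n, y_n); k2 = f(s_n + h, y_n + h·k1); y_{n+1} = y_n + (h/2)·(k1 + k2).
s=0.000000, y=1.960000:
  k1 = f(0.000000, 1.960000) = 3.053200
  k2 = f(0.120000, 2.326384) = 3.101919
  y ← 1.960000 + (0.12/2)·(3.053200 + 3.101919) = 2.329307
y(0.12) ≈ 2.3293

2.3293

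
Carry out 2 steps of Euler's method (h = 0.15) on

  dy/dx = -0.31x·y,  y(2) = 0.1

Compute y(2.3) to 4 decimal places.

0.0816

Euler: y_{n+1} = y_n + h·f(x_n, y_n).
x=2.000000, y=0.100000: f=-0.062000 → y ← 0.100000 + 0.15·(-0.062000) = 0.090700
x=2.150000, y=0.090700: f=-0.060452 → y ← 0.090700 + 0.15·(-0.060452) = 0.081632
y(2.3) ≈ 0.0816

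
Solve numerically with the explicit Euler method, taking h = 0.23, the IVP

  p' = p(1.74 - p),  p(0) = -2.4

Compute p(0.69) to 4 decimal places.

-47.2535

Euler: p_{n+1} = p_n + h·f(x_n, p_n).
x=0.000000, p=-2.400000: f=-9.936000 → p ← -2.400000 + 0.23·(-9.936000) = -4.685280
x=0.230000, p=-4.685280: f=-30.104236 → p ← -4.685280 + 0.23·(-30.104236) = -11.609254
x=0.460000, p=-11.609254: f=-154.974887 → p ← -11.609254 + 0.23·(-154.974887) = -47.253478
p(0.69) ≈ -47.2535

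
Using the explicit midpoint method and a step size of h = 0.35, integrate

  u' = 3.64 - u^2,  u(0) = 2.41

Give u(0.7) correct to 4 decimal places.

Midpoint: k1 = f(x_n, u_n); k2 = f(x_n + h/2, u_n + (h/2)·k1); u_{n+1} = u_n + h·k2.
x=0.000000, u=2.410000:
  k1 = f(0.000000, 2.410000) = -2.168100
  k2 = f(0.175000, 2.030582) = -0.483265
  u ← 2.410000 + 0.35·(-0.483265) = 2.240857
x=0.350000, u=2.240857:
  k1 = f(0.350000, 2.240857) = -1.381441
  k2 = f(0.525000, 1.999105) = -0.356421
  u ← 2.240857 + 0.35·(-0.356421) = 2.116110
u(0.7) ≈ 2.1161

2.1161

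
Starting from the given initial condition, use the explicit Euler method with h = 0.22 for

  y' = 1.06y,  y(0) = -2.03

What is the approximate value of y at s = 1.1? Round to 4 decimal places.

Euler: y_{n+1} = y_n + h·f(s_n, y_n).
s=0.000000, y=-2.030000: f=-2.151800 → y ← -2.030000 + 0.22·(-2.151800) = -2.503396
s=0.220000, y=-2.503396: f=-2.653600 → y ← -2.503396 + 0.22·(-2.653600) = -3.087188
s=0.440000, y=-3.087188: f=-3.272419 → y ← -3.087188 + 0.22·(-3.272419) = -3.807120
s=0.660000, y=-3.807120: f=-4.035547 → y ← -3.807120 + 0.22·(-4.035547) = -4.694941
s=0.880000, y=-4.694941: f=-4.976637 → y ← -4.694941 + 0.22·(-4.976637) = -5.789801
y(1.1) ≈ -5.7898

-5.7898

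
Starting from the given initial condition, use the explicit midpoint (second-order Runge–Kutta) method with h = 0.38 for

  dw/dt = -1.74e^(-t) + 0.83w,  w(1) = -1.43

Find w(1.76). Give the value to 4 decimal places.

-3.1557

Midpoint: k1 = f(t_n, w_n); k2 = f(t_n + h/2, w_n + (h/2)·k1); w_{n+1} = w_n + h·k2.
t=1.000000, w=-1.430000:
  k1 = f(1.000000, -1.430000) = -1.827010
  k2 = f(1.190000, -1.777132) = -2.004365
  w ← -1.430000 + 0.38·(-2.004365) = -2.191659
t=1.380000, w=-2.191659:
  k1 = f(1.380000, -2.191659) = -2.256823
  k2 = f(1.570000, -2.620455) = -2.536976
  w ← -2.191659 + 0.38·(-2.536976) = -3.155709
w(1.76) ≈ -3.1557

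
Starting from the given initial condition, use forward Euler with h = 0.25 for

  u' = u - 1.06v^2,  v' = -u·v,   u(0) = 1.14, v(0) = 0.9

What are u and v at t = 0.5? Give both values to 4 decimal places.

1.4032, 0.4488

Euler on (u,v): u_{n+1} = u_n + h·u', v_{n+1} = v_n + h·v'.
0.000000: (1.140000, 0.900000); f=(0.281400, -1.026000) → (1.210350, 0.643500)
0.250000: (1.210350, 0.643500); f=(0.771412, -0.778860) → (1.403203, 0.448785)
(u(0.5), v(0.5)) ≈ (1.4032, 0.4488)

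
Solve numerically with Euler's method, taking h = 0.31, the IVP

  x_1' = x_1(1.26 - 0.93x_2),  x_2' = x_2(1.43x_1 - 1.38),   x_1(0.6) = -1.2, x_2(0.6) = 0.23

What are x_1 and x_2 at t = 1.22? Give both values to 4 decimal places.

Euler on (x_1,x_2): x_1_{n+1} = x_1_n + h·x_1', x_2_{n+1} = x_2_n + h·x_2'.
0.600000: (-1.200000, 0.230000); f=(-1.255320, -0.712080) → (-1.589149, 0.009255)
0.910000: (-1.589149, 0.009255); f=(-1.988650, -0.033804) → (-2.205631, -0.001224)
(x_1(1.22), x_2(1.22)) ≈ (-2.2056, -0.0012)

-2.2056, -0.0012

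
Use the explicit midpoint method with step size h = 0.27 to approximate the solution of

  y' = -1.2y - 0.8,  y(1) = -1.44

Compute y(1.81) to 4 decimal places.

Midpoint: k1 = f(t_n, y_n); k2 = f(t_n + h/2, y_n + (h/2)·k1); y_{n+1} = y_n + h·k2.
t=1.000000, y=-1.440000:
  k1 = f(1.000000, -1.440000) = 0.928000
  k2 = f(1.135000, -1.314720) = 0.777664
  y ← -1.440000 + 0.27·0.777664 = -1.230031
t=1.270000, y=-1.230031:
  k1 = f(1.270000, -1.230031) = 0.676037
  k2 = f(1.405000, -1.138766) = 0.566519
  y ← -1.230031 + 0.27·0.566519 = -1.077071
t=1.540000, y=-1.077071:
  k1 = f(1.540000, -1.077071) = 0.492485
  k2 = f(1.675000, -1.010585) = 0.412702
  y ← -1.077071 + 0.27·0.412702 = -0.965641
y(1.81) ≈ -0.9656

-0.9656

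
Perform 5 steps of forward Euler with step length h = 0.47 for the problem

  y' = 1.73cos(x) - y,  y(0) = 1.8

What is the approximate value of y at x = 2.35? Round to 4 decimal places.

0.2036

Euler: y_{n+1} = y_n + h·f(x_n, y_n).
x=0.000000, y=1.800000: f=-0.070000 → y ← 1.800000 + 0.47·(-0.070000) = 1.767100
x=0.470000, y=1.767100: f=-0.224687 → y ← 1.767100 + 0.47·(-0.224687) = 1.661497
x=0.940000, y=1.661497: f=-0.641164 → y ← 1.661497 + 0.47·(-0.641164) = 1.360150
x=1.410000, y=1.360150: f=-1.083170 → y ← 1.360150 + 0.47·(-1.083170) = 0.851060
x=1.880000, y=0.851060: f=-1.377500 → y ← 0.851060 + 0.47·(-1.377500) = 0.203636
y(2.35) ≈ 0.2036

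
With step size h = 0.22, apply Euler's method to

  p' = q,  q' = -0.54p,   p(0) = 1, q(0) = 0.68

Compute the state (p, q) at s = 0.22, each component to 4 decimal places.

Euler on (p,q): p_{n+1} = p_n + h·p', q_{n+1} = q_n + h·q'.
0.000000: (1.000000, 0.680000); f=(0.680000, -0.540000) → (1.149600, 0.561200)
(p(0.22), q(0.22)) ≈ (1.1496, 0.5612)

1.1496, 0.5612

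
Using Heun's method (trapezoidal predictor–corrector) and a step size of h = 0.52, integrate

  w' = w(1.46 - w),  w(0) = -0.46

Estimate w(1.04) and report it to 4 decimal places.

Heun: k1 = f(s_n, w_n); k2 = f(s_n + h, w_n + h·k1); w_{n+1} = w_n + (h/2)·(k1 + k2).
s=0.000000, w=-0.460000:
  k1 = f(0.000000, -0.460000) = -0.883200
  k2 = f(0.520000, -0.919264) = -2.187172
  w ← -0.460000 + (0.52/2)·(-0.883200 + (-2.187172)) = -1.258297
s=0.520000, w=-1.258297:
  k1 = f(0.520000, -1.258297) = -3.420424
  k2 = f(1.040000, -3.036917) = -13.656763
  w ← -1.258297 + (0.52/2)·(-3.420424 + (-13.656763)) = -5.698365
w(1.04) ≈ -5.6984

-5.6984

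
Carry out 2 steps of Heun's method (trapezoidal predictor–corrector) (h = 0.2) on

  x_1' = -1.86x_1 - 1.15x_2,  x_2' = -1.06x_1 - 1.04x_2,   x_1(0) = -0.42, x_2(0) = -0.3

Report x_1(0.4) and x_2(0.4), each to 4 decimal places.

Heun on (x_1,x_2): k1 = f(t_n, state_n); k2 = f(t_n + h, state_n + h·k1); state_{n+1} = state_n + (h/2)·(k1 + k2).
0.000000: (-0.420000, -0.300000)
  k1 = (1.126200, 0.757200)
  predictor → (-0.194760, -0.148560)
  k2 = (0.533098, 0.360948)
  → (-0.254070, -0.188185)
0.200000: (-0.254070, -0.188185)
  k1 = (0.688984, 0.465027)
  predictor → (-0.116274, -0.095180)
  k2 = (0.325725, 0.222237)
  → (-0.152599, -0.119459)
(x_1(0.4), x_2(0.4)) ≈ (-0.1526, -0.1195)

-0.1526, -0.1195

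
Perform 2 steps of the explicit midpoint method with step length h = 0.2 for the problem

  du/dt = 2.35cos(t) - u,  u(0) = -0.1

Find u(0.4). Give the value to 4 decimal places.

Midpoint: k1 = f(t_n, u_n); k2 = f(t_n + h/2, u_n + (h/2)·k1); u_{n+1} = u_n + h·k2.
t=0.000000, u=-0.100000:
  k1 = f(0.000000, -0.100000) = 2.450000
  k2 = f(0.100000, 0.145000) = 2.193260
  u ← -0.100000 + 0.2·2.193260 = 0.338652
t=0.200000, u=0.338652:
  k1 = f(0.200000, 0.338652) = 1.964505
  k2 = f(0.300000, 0.535102) = 1.709938
  u ← 0.338652 + 0.2·1.709938 = 0.680640
u(0.4) ≈ 0.6806

0.6806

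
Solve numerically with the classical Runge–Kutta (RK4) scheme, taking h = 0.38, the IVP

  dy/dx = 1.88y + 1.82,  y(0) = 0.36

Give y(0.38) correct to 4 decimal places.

RK4: k1 = f(x_n, y_n); k2 = f(x_n + h/2, y_n + (h/2)·k1); k3 = f(x_n + h/2, y_n + (h/2)·k2); k4 = f(x_n + h, y_n + h·k3); y_{n+1} = y_n + (h/6)·(k1 + 2k2 + 2k3 + k4).
x=0.000000, y=0.360000:
  k1 = f(0.000000, 0.360000) = 2.496800
  k2 = f(0.190000, 0.834392) = 3.388657
  k3 = f(0.190000, 1.003845) = 3.707228
  k4 = f(0.380000, 1.768747) = 5.145244
  y ← 0.360000 + (0.38/6)·(k1 + 2k2 + 2k3 + k4) = 1.742808
y(0.38) ≈ 1.7428

1.7428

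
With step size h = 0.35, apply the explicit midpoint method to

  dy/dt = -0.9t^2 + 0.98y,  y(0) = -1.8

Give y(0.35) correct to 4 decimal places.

-2.5329

Midpoint: k1 = f(t_n, y_n); k2 = f(t_n + h/2, y_n + (h/2)·k1); y_{n+1} = y_n + h·k2.
t=0.000000, y=-1.800000:
  k1 = f(0.000000, -1.800000) = -1.764000
  k2 = f(0.175000, -2.108700) = -2.094088
  y ← -1.800000 + 0.35·(-2.094088) = -2.532931
y(0.35) ≈ -2.5329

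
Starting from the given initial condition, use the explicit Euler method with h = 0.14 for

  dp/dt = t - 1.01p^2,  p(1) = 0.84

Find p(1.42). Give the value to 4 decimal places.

Euler: p_{n+1} = p_n + h·f(t_n, p_n).
t=1.000000, p=0.840000: f=0.287344 → p ← 0.840000 + 0.14·0.287344 = 0.880228
t=1.140000, p=0.880228: f=0.357450 → p ← 0.880228 + 0.14·0.357450 = 0.930271
t=1.280000, p=0.930271: f=0.405941 → p ← 0.930271 + 0.14·0.405941 = 0.987103
p(1.42) ≈ 0.9871

0.9871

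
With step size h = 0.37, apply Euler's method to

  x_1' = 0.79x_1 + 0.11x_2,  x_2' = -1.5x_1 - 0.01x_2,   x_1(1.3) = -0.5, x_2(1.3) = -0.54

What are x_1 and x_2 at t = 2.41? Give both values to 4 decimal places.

Euler on (x_1,x_2): x_1_{n+1} = x_1_n + h·x_1', x_2_{n+1} = x_2_n + h·x_2'.
1.300000: (-0.500000, -0.540000); f=(-0.454400, 0.755400) → (-0.668128, -0.260502)
1.670000: (-0.668128, -0.260502); f=(-0.556476, 1.004797) → (-0.874024, 0.111273)
2.040000: (-0.874024, 0.111273); f=(-0.678239, 1.309924) → (-1.124973, 0.595945)
(x_1(2.41), x_2(2.41)) ≈ (-1.1250, 0.5959)

-1.1250, 0.5959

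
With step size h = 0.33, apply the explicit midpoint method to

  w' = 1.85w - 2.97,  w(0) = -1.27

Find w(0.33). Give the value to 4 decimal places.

-3.5613

Midpoint: k1 = f(x_n, w_n); k2 = f(x_n + h/2, w_n + (h/2)·k1); w_{n+1} = w_n + h·k2.
x=0.000000, w=-1.270000:
  k1 = f(0.000000, -1.270000) = -5.319500
  k2 = f(0.165000, -2.147718) = -6.943277
  w ← -1.270000 + 0.33·(-6.943277) = -3.561282
w(0.33) ≈ -3.5613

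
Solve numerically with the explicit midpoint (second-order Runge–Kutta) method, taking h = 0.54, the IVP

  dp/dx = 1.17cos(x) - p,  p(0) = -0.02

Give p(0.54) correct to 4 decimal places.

0.4262

Midpoint: k1 = f(x_n, p_n); k2 = f(x_n + h/2, p_n + (h/2)·k1); p_{n+1} = p_n + h·k2.
x=0.000000, p=-0.020000:
  k1 = f(0.000000, -0.020000) = 1.190000
  k2 = f(0.270000, 0.301300) = 0.826312
  p ← -0.020000 + 0.54·0.826312 = 0.426208
p(0.54) ≈ 0.4262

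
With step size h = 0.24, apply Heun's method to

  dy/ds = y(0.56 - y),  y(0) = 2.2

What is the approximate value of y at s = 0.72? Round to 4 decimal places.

Heun: k1 = f(s_n, y_n); k2 = f(s_n + h, y_n + h·k1); y_{n+1} = y_n + (h/2)·(k1 + k2).
s=0.000000, y=2.200000:
  k1 = f(0.000000, 2.200000) = -3.608000
  k2 = f(0.240000, 1.334080) = -1.032685
  y ← 2.200000 + (0.24/2)·(-3.608000 + (-1.032685)) = 1.643118
s=0.240000, y=1.643118:
  k1 = f(0.240000, 1.643118) = -1.779690
  k2 = f(0.480000, 1.215992) = -0.797681
  y ← 1.643118 + (0.24/2)·(-1.779690 + (-0.797681)) = 1.333833
s=0.480000, y=1.333833:
  k1 = f(0.480000, 1.333833) = -1.032165
  k2 = f(0.720000, 1.086114) = -0.571419
  y ← 1.333833 + (0.24/2)·(-1.032165 + (-0.571419)) = 1.141403
y(0.72) ≈ 1.1414

1.1414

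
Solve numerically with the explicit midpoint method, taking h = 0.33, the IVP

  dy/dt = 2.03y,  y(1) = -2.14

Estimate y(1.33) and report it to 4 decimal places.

-4.0538

Midpoint: k1 = f(t_n, y_n); k2 = f(t_n + h/2, y_n + (h/2)·k1); y_{n+1} = y_n + h·k2.
t=1.000000, y=-2.140000:
  k1 = f(1.000000, -2.140000) = -4.344200
  k2 = f(1.165000, -2.856793) = -5.799290
  y ← -2.140000 + 0.33·(-5.799290) = -4.053766
y(1.33) ≈ -4.0538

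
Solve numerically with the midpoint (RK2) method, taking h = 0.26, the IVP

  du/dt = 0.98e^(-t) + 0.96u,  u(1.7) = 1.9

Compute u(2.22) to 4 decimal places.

3.2124

Midpoint: k1 = f(t_n, u_n); k2 = f(t_n + h/2, u_n + (h/2)·k1); u_{n+1} = u_n + h·k2.
t=1.700000, u=1.900000:
  k1 = f(1.700000, 1.900000) = 2.003030
  k2 = f(1.830000, 2.160394) = 2.231183
  u ← 1.900000 + 0.26·2.231183 = 2.480108
t=1.960000, u=2.480108:
  k1 = f(1.960000, 2.480108) = 2.518945
  k2 = f(2.090000, 2.807570) = 2.816481
  u ← 2.480108 + 0.26·2.816481 = 3.212393
u(2.22) ≈ 3.2124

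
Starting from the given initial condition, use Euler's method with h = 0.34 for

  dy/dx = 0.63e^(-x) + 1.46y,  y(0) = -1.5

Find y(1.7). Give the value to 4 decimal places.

-9.2562

Euler: y_{n+1} = y_n + h·f(x_n, y_n).
x=0.000000, y=-1.500000: f=-1.560000 → y ← -1.500000 + 0.34·(-1.560000) = -2.030400
x=0.340000, y=-2.030400: f=-2.515969 → y ← -2.030400 + 0.34·(-2.515969) = -2.885829
x=0.680000, y=-2.885829: f=-3.894142 → y ← -2.885829 + 0.34·(-3.894142) = -4.209838
x=1.020000, y=-4.209838: f=-5.919188 → y ← -4.209838 + 0.34·(-5.919188) = -6.222362
x=1.360000, y=-6.222362: f=-8.922952 → y ← -6.222362 + 0.34·(-8.922952) = -9.256165
y(1.7) ≈ -9.2562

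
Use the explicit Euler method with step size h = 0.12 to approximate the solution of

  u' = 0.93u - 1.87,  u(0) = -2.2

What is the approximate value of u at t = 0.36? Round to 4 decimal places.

-3.7729

Euler: u_{n+1} = u_n + h·f(t_n, u_n).
t=0.000000, u=-2.200000: f=-3.916000 → u ← -2.200000 + 0.12·(-3.916000) = -2.669920
t=0.120000, u=-2.669920: f=-4.353026 → u ← -2.669920 + 0.12·(-4.353026) = -3.192283
t=0.240000, u=-3.192283: f=-4.838823 → u ← -3.192283 + 0.12·(-4.838823) = -3.772942
u(0.36) ≈ -3.7729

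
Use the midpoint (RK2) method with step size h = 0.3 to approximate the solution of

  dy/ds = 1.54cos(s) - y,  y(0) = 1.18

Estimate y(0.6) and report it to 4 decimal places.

1.2934

Midpoint: k1 = f(s_n, y_n); k2 = f(s_n + h/2, y_n + (h/2)·k1); y_{n+1} = y_n + h·k2.
s=0.000000, y=1.180000:
  k1 = f(0.000000, 1.180000) = 0.360000
  k2 = f(0.150000, 1.234000) = 0.288707
  y ← 1.180000 + 0.3·0.288707 = 1.266612
s=0.300000, y=1.266612:
  k1 = f(0.300000, 1.266612) = 0.204606
  k2 = f(0.450000, 1.297303) = 0.089385
  y ← 1.266612 + 0.3·0.089385 = 1.293428
y(0.6) ≈ 1.2934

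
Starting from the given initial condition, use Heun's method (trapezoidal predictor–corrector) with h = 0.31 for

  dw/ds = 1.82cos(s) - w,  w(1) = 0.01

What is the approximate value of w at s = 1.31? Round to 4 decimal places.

Heun: k1 = f(s_n, w_n); k2 = f(s_n + h, w_n + h·k1); w_{n+1} = w_n + (h/2)·(k1 + k2).
s=1.000000, w=0.010000:
  k1 = f(1.000000, 0.010000) = 0.973350
  k2 = f(1.310000, 0.311739) = 0.157548
  w ← 0.010000 + (0.31/2)·(0.973350 + 0.157548) = 0.185289
w(1.31) ≈ 0.1853

0.1853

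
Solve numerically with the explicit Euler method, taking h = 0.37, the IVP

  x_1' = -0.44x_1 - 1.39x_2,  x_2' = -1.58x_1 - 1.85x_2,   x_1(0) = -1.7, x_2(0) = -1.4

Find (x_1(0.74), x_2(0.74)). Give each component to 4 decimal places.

Euler on (x_1,x_2): x_1_{n+1} = x_1_n + h·x_1', x_2_{n+1} = x_2_n + h·x_2'.
0.000000: (-1.700000, -1.400000); f=(2.694000, 5.276000) → (-0.703220, 0.552120)
0.370000: (-0.703220, 0.552120); f=(-0.458030, 0.089666) → (-0.872691, 0.585296)
(x_1(0.74), x_2(0.74)) ≈ (-0.8727, 0.5853)

-0.8727, 0.5853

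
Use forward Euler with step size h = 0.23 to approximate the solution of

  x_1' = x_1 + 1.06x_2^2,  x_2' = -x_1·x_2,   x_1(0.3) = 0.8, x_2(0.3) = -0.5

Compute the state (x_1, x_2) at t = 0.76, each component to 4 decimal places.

1.3259, -0.3099

Euler on (x_1,x_2): x_1_{n+1} = x_1_n + h·x_1', x_2_{n+1} = x_2_n + h·x_2'.
0.300000: (0.800000, -0.500000); f=(1.065000, 0.400000) → (1.044950, -0.408000)
0.530000: (1.044950, -0.408000); f=(1.221402, 0.426340) → (1.325872, -0.309942)
(x_1(0.76), x_2(0.76)) ≈ (1.3259, -0.3099)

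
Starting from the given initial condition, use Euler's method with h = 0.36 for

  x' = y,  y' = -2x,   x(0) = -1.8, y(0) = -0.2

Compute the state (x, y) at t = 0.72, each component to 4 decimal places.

Euler on (x,y): x_{n+1} = x_n + h·x', y_{n+1} = y_n + h·y'.
0.000000: (-1.800000, -0.200000); f=(-0.200000, 3.600000) → (-1.872000, 1.096000)
0.360000: (-1.872000, 1.096000); f=(1.096000, 3.744000) → (-1.477440, 2.443840)
(x(0.72), y(0.72)) ≈ (-1.4774, 2.4438)

-1.4774, 2.4438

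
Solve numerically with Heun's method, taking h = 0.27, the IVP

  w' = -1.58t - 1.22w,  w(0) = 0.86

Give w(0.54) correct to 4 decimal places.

Heun: k1 = f(t_n, w_n); k2 = f(t_n + h, w_n + h·k1); w_{n+1} = w_n + (h/2)·(k1 + k2).
t=0.000000, w=0.860000:
  k1 = f(0.000000, 0.860000) = -1.049200
  k2 = f(0.270000, 0.576716) = -1.130194
  w ← 0.860000 + (0.27/2)·(-1.049200 + (-1.130194)) = 0.565782
t=0.270000, w=0.565782:
  k1 = f(0.270000, 0.565782) = -1.116854
  k2 = f(0.540000, 0.264231) = -1.175562
  w ← 0.565782 + (0.27/2)·(-1.116854 + (-1.175562)) = 0.256306
w(0.54) ≈ 0.2563

0.2563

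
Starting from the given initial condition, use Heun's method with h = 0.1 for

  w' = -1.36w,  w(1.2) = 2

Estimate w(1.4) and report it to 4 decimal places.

1.5251

Heun: k1 = f(s_n, w_n); k2 = f(s_n + h, w_n + h·k1); w_{n+1} = w_n + (h/2)·(k1 + k2).
s=1.200000, w=2.000000:
  k1 = f(1.200000, 2.000000) = -2.720000
  k2 = f(1.300000, 1.728000) = -2.350080
  w ← 2.000000 + (0.1/2)·(-2.720000 + (-2.350080)) = 1.746496
s=1.300000, w=1.746496:
  k1 = f(1.300000, 1.746496) = -2.375235
  k2 = f(1.400000, 1.508973) = -2.052203
  w ← 1.746496 + (0.1/2)·(-2.375235 + (-2.052203)) = 1.525124
w(1.4) ≈ 1.5251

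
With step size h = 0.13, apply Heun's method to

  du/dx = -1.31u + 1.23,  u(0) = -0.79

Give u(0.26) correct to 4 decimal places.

-0.2932

Heun: k1 = f(x_n, u_n); k2 = f(x_n + h, u_n + h·k1); u_{n+1} = u_n + (h/2)·(k1 + k2).
x=0.000000, u=-0.790000:
  k1 = f(0.000000, -0.790000) = 2.264900
  k2 = f(0.130000, -0.495563) = 1.879188
  u ← -0.790000 + (0.13/2)·(2.264900 + 1.879188) = -0.520634
x=0.130000, u=-0.520634:
  k1 = f(0.130000, -0.520634) = 1.912031
  k2 = f(0.260000, -0.272070) = 1.586412
  u ← -0.520634 + (0.13/2)·(1.912031 + 1.586412) = -0.293236
u(0.26) ≈ -0.2932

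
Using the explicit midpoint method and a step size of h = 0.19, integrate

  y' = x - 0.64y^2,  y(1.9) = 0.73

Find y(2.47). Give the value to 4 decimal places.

1.4863

Midpoint: k1 = f(x_n, y_n); k2 = f(x_n + h/2, y_n + (h/2)·k1); y_{n+1} = y_n + h·k2.
x=1.900000, y=0.730000:
  k1 = f(1.900000, 0.730000) = 1.558944
  k2 = f(1.995000, 0.878100) = 1.501522
  y ← 0.730000 + 0.19·1.501522 = 1.015289
x=2.090000, y=1.015289:
  k1 = f(2.090000, 1.015289) = 1.430280
  k2 = f(2.185000, 1.151166) = 1.336883
  y ← 1.015289 + 0.19·1.336883 = 1.269297
x=2.280000, y=1.269297:
  k1 = f(2.280000, 1.269297) = 1.248886
  k2 = f(2.375000, 1.387941) = 1.142116
  y ← 1.269297 + 0.19·1.142116 = 1.486299
y(2.47) ≈ 1.4863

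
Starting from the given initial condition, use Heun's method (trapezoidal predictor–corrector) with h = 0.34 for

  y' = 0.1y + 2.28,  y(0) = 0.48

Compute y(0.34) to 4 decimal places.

Heun: k1 = f(t_n, y_n); k2 = f(t_n + h, y_n + h·k1); y_{n+1} = y_n + (h/2)·(k1 + k2).
t=0.000000, y=0.480000:
  k1 = f(0.000000, 0.480000) = 2.328000
  k2 = f(0.340000, 1.271520) = 2.407152
  y ← 0.480000 + (0.34/2)·(2.328000 + 2.407152) = 1.284976
y(0.34) ≈ 1.2850

1.2850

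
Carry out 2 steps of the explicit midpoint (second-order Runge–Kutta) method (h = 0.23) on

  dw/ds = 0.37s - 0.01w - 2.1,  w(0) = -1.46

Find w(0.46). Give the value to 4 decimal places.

-2.3780

Midpoint: k1 = f(s_n, w_n); k2 = f(s_n + h/2, w_n + (h/2)·k1); w_{n+1} = w_n + h·k2.
s=0.000000, w=-1.460000:
  k1 = f(0.000000, -1.460000) = -2.085400
  k2 = f(0.115000, -1.699821) = -2.040452
  w ← -1.460000 + 0.23·(-2.040452) = -1.929304
s=0.230000, w=-1.929304:
  k1 = f(0.230000, -1.929304) = -1.995607
  k2 = f(0.345000, -2.158799) = -1.950762
  w ← -1.929304 + 0.23·(-1.950762) = -2.377979
w(0.46) ≈ -2.3780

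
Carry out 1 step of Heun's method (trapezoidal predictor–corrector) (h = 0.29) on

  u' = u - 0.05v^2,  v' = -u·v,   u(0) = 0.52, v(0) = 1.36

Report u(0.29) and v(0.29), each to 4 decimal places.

0.6657, 1.1496

Heun on (u,v): k1 = f(t_n, state_n); k2 = f(t_n + h, state_n + h·k1); state_{n+1} = state_n + (h/2)·(k1 + k2).
0.000000: (0.520000, 1.360000)
  k1 = (0.427520, -0.707200)
  predictor → (0.643981, 1.154912)
  k2 = (0.577290, -0.743741)
  → (0.665697, 1.149614)
(u(0.29), v(0.29)) ≈ (0.6657, 1.1496)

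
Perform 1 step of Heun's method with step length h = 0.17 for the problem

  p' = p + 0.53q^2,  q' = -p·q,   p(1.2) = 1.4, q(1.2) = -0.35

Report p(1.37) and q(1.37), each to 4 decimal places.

1.6679, -0.2710

Heun on (p,q): k1 = f(t_n, state_n); k2 = f(t_n + h, state_n + h·k1); state_{n+1} = state_n + (h/2)·(k1 + k2).
1.200000: (1.400000, -0.350000)
  k1 = (1.464925, 0.490000)
  predictor → (1.649037, -0.266700)
  k2 = (1.686736, 0.439798)
  → (1.667891, -0.270967)
(p(1.37), q(1.37)) ≈ (1.6679, -0.2710)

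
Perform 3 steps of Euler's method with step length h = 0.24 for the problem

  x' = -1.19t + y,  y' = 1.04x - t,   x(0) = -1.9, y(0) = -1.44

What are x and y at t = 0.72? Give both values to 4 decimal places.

Euler on (x,y): x_{n+1} = x_n + h·x', y_{n+1} = y_n + h·y'.
0.000000: (-1.900000, -1.440000); f=(-1.440000, -1.976000) → (-2.245600, -1.914240)
0.240000: (-2.245600, -1.914240); f=(-2.199840, -2.575424) → (-2.773562, -2.532342)
0.480000: (-2.773562, -2.532342); f=(-3.103542, -3.364504) → (-3.518412, -3.339823)
(x(0.72), y(0.72)) ≈ (-3.5184, -3.3398)

-3.5184, -3.3398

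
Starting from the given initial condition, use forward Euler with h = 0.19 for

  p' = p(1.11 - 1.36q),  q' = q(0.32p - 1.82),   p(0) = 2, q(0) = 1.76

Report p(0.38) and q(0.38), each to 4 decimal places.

1.2976, 1.0188

Euler on (p,q): p_{n+1} = p_n + h·p', q_{n+1} = q_n + h·q'.
0.000000: (2.000000, 1.760000); f=(-2.567200, -2.076800) → (1.512232, 1.365408)
0.190000: (1.512232, 1.365408); f=(-1.129569, -1.824302) → (1.297614, 1.018791)
(p(0.38), q(0.38)) ≈ (1.2976, 1.0188)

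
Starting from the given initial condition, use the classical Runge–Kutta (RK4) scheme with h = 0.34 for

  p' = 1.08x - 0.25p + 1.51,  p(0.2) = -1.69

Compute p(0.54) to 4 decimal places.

-0.9290

RK4: k1 = f(x_n, p_n); k2 = f(x_n + h/2, p_n + (h/2)·k1); k3 = f(x_n + h/2, p_n + (h/2)·k2); k4 = f(x_n + h, p_n + h·k3); p_{n+1} = p_n + (h/6)·(k1 + 2k2 + 2k3 + k4).
x=0.200000, p=-1.690000:
  k1 = f(0.200000, -1.690000) = 2.148500
  k2 = f(0.370000, -1.324755) = 2.240789
  k3 = f(0.370000, -1.309066) = 2.236866
  k4 = f(0.540000, -0.929465) = 2.325566
  p ← -1.690000 + (0.34/6)·(k1 + 2k2 + 2k3 + k4) = -0.929002
p(0.54) ≈ -0.9290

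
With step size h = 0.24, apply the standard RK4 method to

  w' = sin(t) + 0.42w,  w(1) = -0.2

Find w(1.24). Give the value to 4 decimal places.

0.0053

RK4: k1 = f(t_n, w_n); k2 = f(t_n + h/2, w_n + (h/2)·k1); k3 = f(t_n + h/2, w_n + (h/2)·k2); k4 = f(t_n + h, w_n + h·k3); w_{n+1} = w_n + (h/6)·(k1 + 2k2 + 2k3 + k4).
t=1.000000, w=-0.200000:
  k1 = f(1.000000, -0.200000) = 0.757471
  k2 = f(1.120000, -0.109103) = 0.854277
  k3 = f(1.120000, -0.097487) = 0.859156
  k4 = f(1.240000, 0.006197) = 0.948387
  w ← -0.200000 + (0.24/6)·(k1 + 2k2 + 2k3 + k4) = 0.005309
w(1.24) ≈ 0.0053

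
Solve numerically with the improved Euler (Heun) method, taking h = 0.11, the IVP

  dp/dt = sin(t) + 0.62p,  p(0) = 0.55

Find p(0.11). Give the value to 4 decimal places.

Heun: k1 = f(t_n, p_n); k2 = f(t_n + h, p_n + h·k1); p_{n+1} = p_n + (h/2)·(k1 + k2).
t=0.000000, p=0.550000:
  k1 = f(0.000000, 0.550000) = 0.341000
  k2 = f(0.110000, 0.587510) = 0.474035
  p ← 0.550000 + (0.11/2)·(0.341000 + 0.474035) = 0.594827
p(0.11) ≈ 0.5948

0.5948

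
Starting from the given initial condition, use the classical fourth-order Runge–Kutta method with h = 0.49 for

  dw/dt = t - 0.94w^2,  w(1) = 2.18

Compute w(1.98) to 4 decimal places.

RK4: k1 = f(t_n, w_n); k2 = f(t_n + h/2, w_n + (h/2)·k1); k3 = f(t_n + h/2, w_n + (h/2)·k2); k4 = f(t_n + h, w_n + h·k3); w_{n+1} = w_n + (h/6)·(k1 + 2k2 + 2k3 + k4).
t=1.000000, w=2.180000:
  k1 = f(1.000000, 2.180000) = -3.467256
  k2 = f(1.245000, 1.330522) = -0.419072
  k3 = f(1.245000, 2.077327) = -2.811371
  k4 = f(1.490000, 0.802428) = 0.884743
  w ← 2.180000 + (0.49/6)·(k1 + 2k2 + 2k3 + k4) = 1.441456
t=1.490000, w=1.441456:
  k1 = f(1.490000, 1.441456) = -0.463127
  k2 = f(1.735000, 1.327990) = 0.077257
  k3 = f(1.735000, 1.460384) = -0.269757
  k4 = f(1.980000, 1.309275) = 0.368652
  w ← 1.441456 + (0.49/6)·(k1 + 2k2 + 2k3 + k4) = 1.402299
w(1.98) ≈ 1.4023

1.4023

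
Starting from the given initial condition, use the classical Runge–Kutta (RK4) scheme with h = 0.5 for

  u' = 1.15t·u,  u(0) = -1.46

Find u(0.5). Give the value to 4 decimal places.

RK4: k1 = f(t_n, u_n); k2 = f(t_n + h/2, u_n + (h/2)·k1); k3 = f(t_n + h/2, u_n + (h/2)·k2); k4 = f(t_n + h, u_n + h·k3); u_{n+1} = u_n + (h/6)·(k1 + 2k2 + 2k3 + k4).
t=0.000000, u=-1.460000:
  k1 = f(0.000000, -1.460000) = 0.000000
  k2 = f(0.250000, -1.460000) = -0.419750
  k3 = f(0.250000, -1.564937) = -0.449920
  k4 = f(0.500000, -1.684960) = -0.968852
  u ← -1.460000 + (0.5/6)·(k1 + 2k2 + 2k3 + k4) = -1.685683
u(0.5) ≈ -1.6857

-1.6857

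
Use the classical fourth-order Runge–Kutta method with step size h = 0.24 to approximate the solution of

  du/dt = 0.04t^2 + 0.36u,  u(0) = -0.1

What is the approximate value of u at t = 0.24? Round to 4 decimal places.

-0.1088

RK4: k1 = f(t_n, u_n); k2 = f(t_n + h/2, u_n + (h/2)·k1); k3 = f(t_n + h/2, u_n + (h/2)·k2); k4 = f(t_n + h, u_n + h·k3); u_{n+1} = u_n + (h/6)·(k1 + 2k2 + 2k3 + k4).
t=0.000000, u=-0.100000:
  k1 = f(0.000000, -0.100000) = -0.036000
  k2 = f(0.120000, -0.104320) = -0.036979
  k3 = f(0.120000, -0.104438) = -0.037022
  k4 = f(0.240000, -0.108885) = -0.036895
  u ← -0.100000 + (0.24/6)·(k1 + 2k2 + 2k3 + k4) = -0.108836
u(0.24) ≈ -0.1088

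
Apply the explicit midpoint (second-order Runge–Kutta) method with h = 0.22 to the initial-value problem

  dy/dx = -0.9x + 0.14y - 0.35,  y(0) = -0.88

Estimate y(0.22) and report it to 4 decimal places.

Midpoint: k1 = f(x_n, y_n); k2 = f(x_n + h/2, y_n + (h/2)·k1); y_{n+1} = y_n + h·k2.
x=0.000000, y=-0.880000:
  k1 = f(0.000000, -0.880000) = -0.473200
  k2 = f(0.110000, -0.932052) = -0.579487
  y ← -0.880000 + 0.22·(-0.579487) = -1.007487
y(0.22) ≈ -1.0075

-1.0075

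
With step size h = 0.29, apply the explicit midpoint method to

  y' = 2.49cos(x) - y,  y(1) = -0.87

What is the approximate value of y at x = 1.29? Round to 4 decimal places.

Midpoint: k1 = f(x_n, y_n); k2 = f(x_n + h/2, y_n + (h/2)·k1); y_{n+1} = y_n + h·k2.
x=1.000000, y=-0.870000:
  k1 = f(1.000000, -0.870000) = 2.215353
  k2 = f(1.145000, -0.548774) = 1.577259
  y ← -0.870000 + 0.29·1.577259 = -0.412595
y(1.29) ≈ -0.4126

-0.4126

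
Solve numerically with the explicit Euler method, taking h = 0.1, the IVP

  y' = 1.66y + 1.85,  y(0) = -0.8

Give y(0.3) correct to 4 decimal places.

-0.6160

Euler: y_{n+1} = y_n + h·f(s_n, y_n).
s=0.000000, y=-0.800000: f=0.522000 → y ← -0.800000 + 0.1·0.522000 = -0.747800
s=0.100000, y=-0.747800: f=0.608652 → y ← -0.747800 + 0.1·0.608652 = -0.686935
s=0.200000, y=-0.686935: f=0.709688 → y ← -0.686935 + 0.1·0.709688 = -0.615966
y(0.3) ≈ -0.6160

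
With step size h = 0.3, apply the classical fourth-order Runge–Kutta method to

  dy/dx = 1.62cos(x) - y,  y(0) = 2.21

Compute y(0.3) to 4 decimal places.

RK4: k1 = f(x_n, y_n); k2 = f(x_n + h/2, y_n + (h/2)·k1); k3 = f(x_n + h/2, y_n + (h/2)·k2); k4 = f(x_n + h, y_n + h·k3); y_{n+1} = y_n + (h/6)·(k1 + 2k2 + 2k3 + k4).
x=0.000000, y=2.210000:
  k1 = f(0.000000, 2.210000) = -0.590000
  k2 = f(0.150000, 2.121500) = -0.519691
  k3 = f(0.150000, 2.132046) = -0.530237
  k4 = f(0.300000, 2.050929) = -0.503284
  y ← 2.210000 + (0.3/6)·(k1 + 2k2 + 2k3 + k4) = 2.050343
y(0.3) ≈ 2.0503

2.0503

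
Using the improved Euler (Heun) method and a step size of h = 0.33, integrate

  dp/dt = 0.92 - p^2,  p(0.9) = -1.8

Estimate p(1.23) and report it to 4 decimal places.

-3.1171

Heun: k1 = f(t_n, p_n); k2 = f(t_n + h, p_n + h·k1); p_{n+1} = p_n + (h/2)·(k1 + k2).
t=0.900000, p=-1.800000:
  k1 = f(0.900000, -1.800000) = -2.320000
  k2 = f(1.230000, -2.565600) = -5.662303
  p ← -1.800000 + (0.33/2)·(-2.320000 + (-5.662303)) = -3.117080
p(1.23) ≈ -3.1171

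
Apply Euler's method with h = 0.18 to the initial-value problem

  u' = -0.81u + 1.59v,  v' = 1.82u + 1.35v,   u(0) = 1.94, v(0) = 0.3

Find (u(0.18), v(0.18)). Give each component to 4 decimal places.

1.7430, 1.0084

Euler on (u,v): u_{n+1} = u_n + h·u', v_{n+1} = v_n + h·v'.
0.000000: (1.940000, 0.300000); f=(-1.094400, 3.935800) → (1.743008, 1.008444)
(u(0.18), v(0.18)) ≈ (1.7430, 1.0084)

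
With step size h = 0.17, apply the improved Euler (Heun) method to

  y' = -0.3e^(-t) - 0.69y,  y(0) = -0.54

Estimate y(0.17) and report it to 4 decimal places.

-0.5244

Heun: k1 = f(t_n, y_n); k2 = f(t_n + h, y_n + h·k1); y_{n+1} = y_n + (h/2)·(k1 + k2).
t=0.000000, y=-0.540000:
  k1 = f(0.000000, -0.540000) = 0.072600
  k2 = f(0.170000, -0.527658) = 0.110985
  y ← -0.540000 + (0.17/2)·(0.072600 + 0.110985) = -0.524395
y(0.17) ≈ -0.5244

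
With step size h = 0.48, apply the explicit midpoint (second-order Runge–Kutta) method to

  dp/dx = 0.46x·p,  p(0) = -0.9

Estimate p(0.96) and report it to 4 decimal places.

Midpoint: k1 = f(x_n, p_n); k2 = f(x_n + h/2, p_n + (h/2)·k1); p_{n+1} = p_n + h·k2.
x=0.000000, p=-0.900000:
  k1 = f(0.000000, -0.900000) = 0.000000
  k2 = f(0.240000, -0.900000) = -0.099360
  p ← -0.900000 + 0.48·(-0.099360) = -0.947693
x=0.480000, p=-0.947693:
  k1 = f(0.480000, -0.947693) = -0.209251
  k2 = f(0.720000, -0.997913) = -0.330509
  p ← -0.947693 + 0.48·(-0.330509) = -1.106337
p(0.96) ≈ -1.1063

-1.1063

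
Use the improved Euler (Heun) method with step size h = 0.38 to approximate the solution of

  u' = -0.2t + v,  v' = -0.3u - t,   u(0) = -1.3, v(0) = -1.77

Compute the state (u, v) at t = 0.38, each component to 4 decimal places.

Heun on (u,v): k1 = f(t_n, state_n); k2 = f(t_n + h, state_n + h·k1); state_{n+1} = state_n + (h/2)·(k1 + k2).
0.000000: (-1.300000, -1.770000)
  k1 = (-1.770000, 0.390000)
  predictor → (-1.972600, -1.621800)
  k2 = (-1.697800, 0.211780)
  → (-1.958882, -1.655662)
(u(0.38), v(0.38)) ≈ (-1.9589, -1.6557)

-1.9589, -1.6557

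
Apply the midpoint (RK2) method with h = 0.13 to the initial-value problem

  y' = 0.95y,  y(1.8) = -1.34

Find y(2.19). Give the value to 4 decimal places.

Midpoint: k1 = f(x_n, y_n); k2 = f(x_n + h/2, y_n + (h/2)·k1); y_{n+1} = y_n + h·k2.
x=1.800000, y=-1.340000:
  k1 = f(1.800000, -1.340000) = -1.273000
  k2 = f(1.865000, -1.422745) = -1.351608
  y ← -1.340000 + 0.13·(-1.351608) = -1.515709
x=1.930000, y=-1.515709:
  k1 = f(1.930000, -1.515709) = -1.439924
  k2 = f(1.995000, -1.609304) = -1.528839
  y ← -1.515709 + 0.13·(-1.528839) = -1.714458
x=2.060000, y=-1.714458:
  k1 = f(2.060000, -1.714458) = -1.628735
  k2 = f(2.125000, -1.820326) = -1.729310
  y ← -1.714458 + 0.13·(-1.729310) = -1.939268
y(2.19) ≈ -1.9393

-1.9393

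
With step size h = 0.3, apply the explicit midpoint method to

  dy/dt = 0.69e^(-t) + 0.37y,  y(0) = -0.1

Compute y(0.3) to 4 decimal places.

Midpoint: k1 = f(t_n, y_n); k2 = f(t_n + h/2, y_n + (h/2)·k1); y_{n+1} = y_n + h·k2.
t=0.000000, y=-0.100000:
  k1 = f(0.000000, -0.100000) = 0.653000
  k2 = f(0.150000, -0.002050) = 0.593130
  y ← -0.100000 + 0.3·0.593130 = 0.077939
y(0.3) ≈ 0.0779

0.0779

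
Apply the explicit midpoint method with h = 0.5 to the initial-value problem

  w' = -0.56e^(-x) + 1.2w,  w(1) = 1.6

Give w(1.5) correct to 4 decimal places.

2.7369

Midpoint: k1 = f(x_n, w_n); k2 = f(x_n + h/2, w_n + (h/2)·k1); w_{n+1} = w_n + h·k2.
x=1.000000, w=1.600000:
  k1 = f(1.000000, 1.600000) = 1.713988
  k2 = f(1.250000, 2.028497) = 2.273754
  w ← 1.600000 + 0.5·2.273754 = 2.736877
w(1.5) ≈ 2.7369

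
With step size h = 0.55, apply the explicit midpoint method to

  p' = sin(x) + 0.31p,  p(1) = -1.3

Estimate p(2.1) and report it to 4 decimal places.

-0.5762

Midpoint: k1 = f(x_n, p_n); k2 = f(x_n + h/2, p_n + (h/2)·k1); p_{n+1} = p_n + h·k2.
x=1.000000, p=-1.300000:
  k1 = f(1.000000, -1.300000) = 0.438471
  k2 = f(1.275000, -1.179420) = 0.590950
  p ← -1.300000 + 0.55·0.590950 = -0.974978
x=1.550000, p=-0.974978:
  k1 = f(1.550000, -0.974978) = 0.697541
  k2 = f(1.825000, -0.783154) = 0.725086
  p ← -0.974978 + 0.55·0.725086 = -0.576180
p(2.1) ≈ -0.5762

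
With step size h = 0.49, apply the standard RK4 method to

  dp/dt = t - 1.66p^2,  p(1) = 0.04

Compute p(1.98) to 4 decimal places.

0.9209

RK4: k1 = f(t_n, p_n); k2 = f(t_n + h/2, p_n + (h/2)·k1); k3 = f(t_n + h/2, p_n + (h/2)·k2); k4 = f(t_n + h, p_n + h·k3); p_{n+1} = p_n + (h/6)·(k1 + 2k2 + 2k3 + k4).
t=1.000000, p=0.040000:
  k1 = f(1.000000, 0.040000) = 0.997344
  k2 = f(1.245000, 0.284349) = 1.110782
  k3 = f(1.245000, 0.312141) = 1.083262
  k4 = f(1.490000, 0.570799) = 0.949154
  p ← 0.040000 + (0.49/6)·(k1 + 2k2 + 2k3 + k4) = 0.557324
t=1.490000, p=0.557324:
  k1 = f(1.490000, 0.557324) = 0.974386
  k2 = f(1.735000, 0.796049) = 0.683068
  k3 = f(1.735000, 0.724676) = 0.863242
  k4 = f(1.980000, 0.980313) = 0.384717
  p ← 0.557324 + (0.49/6)·(k1 + 2k2 + 2k3 + k4) = 0.920882
p(1.98) ≈ 0.9209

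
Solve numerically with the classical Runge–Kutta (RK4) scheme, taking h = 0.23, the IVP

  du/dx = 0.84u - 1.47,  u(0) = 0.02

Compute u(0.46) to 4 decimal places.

-0.7960

RK4: k1 = f(x_n, u_n); k2 = f(x_n + h/2, u_n + (h/2)·k1); k3 = f(x_n + h/2, u_n + (h/2)·k2); k4 = f(x_n + h, u_n + h·k3); u_{n+1} = u_n + (h/6)·(k1 + 2k2 + 2k3 + k4).
x=0.000000, u=0.020000:
  k1 = f(0.000000, 0.020000) = -1.453200
  k2 = f(0.115000, -0.147118) = -1.593579
  k3 = f(0.115000, -0.163262) = -1.607140
  k4 = f(0.230000, -0.349642) = -1.763699
  u ← 0.020000 + (0.23/6)·(k1 + 2k2 + 2k3 + k4) = -0.348703
x=0.230000, u=-0.348703:
  k1 = f(0.230000, -0.348703) = -1.762910
  k2 = f(0.345000, -0.551438) = -1.933208
  k3 = f(0.345000, -0.571022) = -1.949658
  k4 = f(0.460000, -0.797124) = -2.139584
  u ← -0.348703 + (0.23/6)·(k1 + 2k2 + 2k3 + k4) = -0.795985
u(0.46) ≈ -0.7960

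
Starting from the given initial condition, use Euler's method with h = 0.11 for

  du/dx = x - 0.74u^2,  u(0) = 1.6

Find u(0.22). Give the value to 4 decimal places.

Euler: u_{n+1} = u_n + h·f(x_n, u_n).
x=0.000000, u=1.600000: f=-1.894400 → u ← 1.600000 + 0.11·(-1.894400) = 1.391616
x=0.110000, u=1.391616: f=-1.323080 → u ← 1.391616 + 0.11·(-1.323080) = 1.246077
u(0.22) ≈ 1.2461

1.2461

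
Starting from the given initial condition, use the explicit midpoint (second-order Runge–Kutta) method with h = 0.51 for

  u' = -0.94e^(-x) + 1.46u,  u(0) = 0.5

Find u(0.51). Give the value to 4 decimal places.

0.4609

Midpoint: k1 = f(x_n, u_n); k2 = f(x_n + h/2, u_n + (h/2)·k1); u_{n+1} = u_n + h·k2.
x=0.000000, u=0.500000:
  k1 = f(0.000000, 0.500000) = -0.210000
  k2 = f(0.255000, 0.446450) = -0.076605
  u ← 0.500000 + 0.51·(-0.076605) = 0.460932
u(0.51) ≈ 0.4609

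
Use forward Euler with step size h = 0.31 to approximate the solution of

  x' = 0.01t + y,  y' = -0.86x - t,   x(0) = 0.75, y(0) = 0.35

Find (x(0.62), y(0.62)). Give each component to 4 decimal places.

0.9060, -0.1749

Euler on (x,y): x_{n+1} = x_n + h·x', y_{n+1} = y_n + h·y'.
0.000000: (0.750000, 0.350000); f=(0.350000, -0.645000) → (0.858500, 0.150050)
0.310000: (0.858500, 0.150050); f=(0.153150, -1.048310) → (0.905977, -0.174926)
(x(0.62), y(0.62)) ≈ (0.9060, -0.1749)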